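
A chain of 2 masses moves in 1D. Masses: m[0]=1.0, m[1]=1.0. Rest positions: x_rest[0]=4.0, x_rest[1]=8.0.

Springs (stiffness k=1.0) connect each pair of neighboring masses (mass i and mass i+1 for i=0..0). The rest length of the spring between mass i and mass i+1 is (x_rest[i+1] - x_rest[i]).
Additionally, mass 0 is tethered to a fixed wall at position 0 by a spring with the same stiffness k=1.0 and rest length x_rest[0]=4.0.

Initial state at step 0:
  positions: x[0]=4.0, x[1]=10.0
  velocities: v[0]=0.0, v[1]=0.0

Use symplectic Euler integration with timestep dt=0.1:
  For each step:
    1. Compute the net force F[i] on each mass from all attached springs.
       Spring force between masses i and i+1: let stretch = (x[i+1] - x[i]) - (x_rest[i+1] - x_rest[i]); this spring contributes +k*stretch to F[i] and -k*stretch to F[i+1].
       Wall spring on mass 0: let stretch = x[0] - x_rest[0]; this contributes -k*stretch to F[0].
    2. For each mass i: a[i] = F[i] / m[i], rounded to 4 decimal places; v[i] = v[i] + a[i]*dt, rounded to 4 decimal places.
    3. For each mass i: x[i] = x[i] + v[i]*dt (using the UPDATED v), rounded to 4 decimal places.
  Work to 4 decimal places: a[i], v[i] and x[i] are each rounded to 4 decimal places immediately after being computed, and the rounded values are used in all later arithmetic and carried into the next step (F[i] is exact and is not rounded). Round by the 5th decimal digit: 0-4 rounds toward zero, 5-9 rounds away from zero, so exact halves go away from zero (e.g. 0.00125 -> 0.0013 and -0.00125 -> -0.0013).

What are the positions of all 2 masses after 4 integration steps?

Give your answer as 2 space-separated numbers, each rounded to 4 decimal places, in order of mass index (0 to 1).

Answer: 4.1911 9.8059

Derivation:
Step 0: x=[4.0000 10.0000] v=[0.0000 0.0000]
Step 1: x=[4.0200 9.9800] v=[0.2000 -0.2000]
Step 2: x=[4.0594 9.9404] v=[0.3940 -0.3960]
Step 3: x=[4.1170 9.8820] v=[0.5762 -0.5841]
Step 4: x=[4.1911 9.8059] v=[0.7410 -0.7606]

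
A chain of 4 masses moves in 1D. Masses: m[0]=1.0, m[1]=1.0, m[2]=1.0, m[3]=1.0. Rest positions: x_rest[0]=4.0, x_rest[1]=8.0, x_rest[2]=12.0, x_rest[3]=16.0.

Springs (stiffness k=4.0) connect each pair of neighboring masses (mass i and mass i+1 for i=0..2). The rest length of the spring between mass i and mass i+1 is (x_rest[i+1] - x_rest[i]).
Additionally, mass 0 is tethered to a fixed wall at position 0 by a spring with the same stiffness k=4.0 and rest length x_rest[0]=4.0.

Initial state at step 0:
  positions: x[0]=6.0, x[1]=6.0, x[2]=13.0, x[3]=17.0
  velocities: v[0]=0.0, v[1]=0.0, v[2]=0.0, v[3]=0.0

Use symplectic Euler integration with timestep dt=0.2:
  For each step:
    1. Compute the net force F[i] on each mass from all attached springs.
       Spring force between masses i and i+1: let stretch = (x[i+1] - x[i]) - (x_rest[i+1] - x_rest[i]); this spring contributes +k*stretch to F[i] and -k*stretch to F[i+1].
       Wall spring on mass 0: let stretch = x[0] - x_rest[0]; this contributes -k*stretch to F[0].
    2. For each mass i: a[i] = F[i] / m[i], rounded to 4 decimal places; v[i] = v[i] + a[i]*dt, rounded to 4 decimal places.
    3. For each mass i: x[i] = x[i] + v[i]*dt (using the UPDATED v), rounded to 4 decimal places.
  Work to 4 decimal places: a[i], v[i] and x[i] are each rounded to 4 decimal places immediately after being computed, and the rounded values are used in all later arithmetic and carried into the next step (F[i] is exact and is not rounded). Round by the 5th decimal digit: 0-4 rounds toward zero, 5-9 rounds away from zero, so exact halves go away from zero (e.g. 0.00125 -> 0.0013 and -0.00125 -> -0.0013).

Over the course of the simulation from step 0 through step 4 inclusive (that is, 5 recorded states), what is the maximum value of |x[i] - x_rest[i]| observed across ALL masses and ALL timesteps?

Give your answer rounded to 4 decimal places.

Answer: 2.4281

Derivation:
Step 0: x=[6.0000 6.0000 13.0000 17.0000] v=[0.0000 0.0000 0.0000 0.0000]
Step 1: x=[5.0400 7.1200 12.5200 17.0000] v=[-4.8000 5.6000 -2.4000 0.0000]
Step 2: x=[3.6064 8.7712 11.8928 16.9232] v=[-7.1680 8.2560 -3.1360 -0.3840]
Step 3: x=[2.4221 10.0955 11.5710 16.6815] v=[-5.9213 6.6214 -1.6090 -1.2083]
Step 4: x=[2.0780 10.4281 11.8308 16.2622] v=[-1.7203 1.6631 1.2990 -2.0967]
Max displacement = 2.4281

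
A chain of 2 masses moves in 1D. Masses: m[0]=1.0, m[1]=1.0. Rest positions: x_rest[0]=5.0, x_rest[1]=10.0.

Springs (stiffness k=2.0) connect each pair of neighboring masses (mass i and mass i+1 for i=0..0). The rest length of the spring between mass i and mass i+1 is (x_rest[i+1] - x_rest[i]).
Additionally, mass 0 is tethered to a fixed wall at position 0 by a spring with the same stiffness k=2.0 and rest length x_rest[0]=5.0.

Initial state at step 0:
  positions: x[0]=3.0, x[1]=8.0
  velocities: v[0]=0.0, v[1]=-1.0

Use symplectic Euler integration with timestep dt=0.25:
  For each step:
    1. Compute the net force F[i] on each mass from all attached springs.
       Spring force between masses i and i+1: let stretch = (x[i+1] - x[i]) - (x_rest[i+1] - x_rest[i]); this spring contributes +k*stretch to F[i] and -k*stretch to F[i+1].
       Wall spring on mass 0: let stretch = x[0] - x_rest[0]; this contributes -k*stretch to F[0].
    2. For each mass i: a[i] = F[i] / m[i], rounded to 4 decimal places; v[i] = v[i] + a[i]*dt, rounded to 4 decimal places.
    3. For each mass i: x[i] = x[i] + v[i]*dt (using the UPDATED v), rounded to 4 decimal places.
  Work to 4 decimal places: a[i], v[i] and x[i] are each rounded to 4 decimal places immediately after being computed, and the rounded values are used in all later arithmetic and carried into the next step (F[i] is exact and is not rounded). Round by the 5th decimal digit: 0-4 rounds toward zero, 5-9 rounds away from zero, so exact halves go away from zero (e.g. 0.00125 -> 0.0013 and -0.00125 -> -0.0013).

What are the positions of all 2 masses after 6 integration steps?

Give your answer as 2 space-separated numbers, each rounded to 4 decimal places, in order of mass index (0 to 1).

Answer: 4.6865 8.6018

Derivation:
Step 0: x=[3.0000 8.0000] v=[0.0000 -1.0000]
Step 1: x=[3.2500 7.7500] v=[1.0000 -1.0000]
Step 2: x=[3.6563 7.5625] v=[1.6250 -0.7500]
Step 3: x=[4.0938 7.5117] v=[1.7500 -0.2031]
Step 4: x=[4.4468 7.6587] v=[1.4121 0.5880]
Step 5: x=[4.6455 8.0292] v=[0.7947 1.4821]
Step 6: x=[4.6865 8.6018] v=[0.1638 2.2903]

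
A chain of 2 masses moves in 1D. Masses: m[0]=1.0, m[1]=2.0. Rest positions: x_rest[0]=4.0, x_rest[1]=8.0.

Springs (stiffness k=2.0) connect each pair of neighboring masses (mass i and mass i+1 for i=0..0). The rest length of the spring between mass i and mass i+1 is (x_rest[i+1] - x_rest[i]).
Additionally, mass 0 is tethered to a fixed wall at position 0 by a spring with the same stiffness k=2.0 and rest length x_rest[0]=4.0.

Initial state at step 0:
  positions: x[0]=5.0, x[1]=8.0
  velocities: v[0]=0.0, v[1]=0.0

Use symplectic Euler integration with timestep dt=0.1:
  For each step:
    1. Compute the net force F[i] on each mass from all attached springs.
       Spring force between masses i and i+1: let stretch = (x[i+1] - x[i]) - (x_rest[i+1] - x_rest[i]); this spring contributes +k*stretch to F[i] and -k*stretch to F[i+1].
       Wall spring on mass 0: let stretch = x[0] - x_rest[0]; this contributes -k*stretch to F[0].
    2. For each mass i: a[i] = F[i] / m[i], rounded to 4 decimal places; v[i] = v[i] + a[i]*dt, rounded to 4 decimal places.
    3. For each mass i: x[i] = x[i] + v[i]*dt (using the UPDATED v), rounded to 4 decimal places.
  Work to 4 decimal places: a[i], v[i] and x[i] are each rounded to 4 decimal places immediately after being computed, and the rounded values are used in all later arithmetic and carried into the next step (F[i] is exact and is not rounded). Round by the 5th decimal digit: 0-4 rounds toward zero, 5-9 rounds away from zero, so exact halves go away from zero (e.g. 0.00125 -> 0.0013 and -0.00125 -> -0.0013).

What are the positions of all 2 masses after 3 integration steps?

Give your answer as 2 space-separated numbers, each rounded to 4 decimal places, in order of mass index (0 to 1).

Step 0: x=[5.0000 8.0000] v=[0.0000 0.0000]
Step 1: x=[4.9600 8.0100] v=[-0.4000 0.1000]
Step 2: x=[4.8818 8.0295] v=[-0.7820 0.1950]
Step 3: x=[4.7689 8.0575] v=[-1.1288 0.2802]

Answer: 4.7689 8.0575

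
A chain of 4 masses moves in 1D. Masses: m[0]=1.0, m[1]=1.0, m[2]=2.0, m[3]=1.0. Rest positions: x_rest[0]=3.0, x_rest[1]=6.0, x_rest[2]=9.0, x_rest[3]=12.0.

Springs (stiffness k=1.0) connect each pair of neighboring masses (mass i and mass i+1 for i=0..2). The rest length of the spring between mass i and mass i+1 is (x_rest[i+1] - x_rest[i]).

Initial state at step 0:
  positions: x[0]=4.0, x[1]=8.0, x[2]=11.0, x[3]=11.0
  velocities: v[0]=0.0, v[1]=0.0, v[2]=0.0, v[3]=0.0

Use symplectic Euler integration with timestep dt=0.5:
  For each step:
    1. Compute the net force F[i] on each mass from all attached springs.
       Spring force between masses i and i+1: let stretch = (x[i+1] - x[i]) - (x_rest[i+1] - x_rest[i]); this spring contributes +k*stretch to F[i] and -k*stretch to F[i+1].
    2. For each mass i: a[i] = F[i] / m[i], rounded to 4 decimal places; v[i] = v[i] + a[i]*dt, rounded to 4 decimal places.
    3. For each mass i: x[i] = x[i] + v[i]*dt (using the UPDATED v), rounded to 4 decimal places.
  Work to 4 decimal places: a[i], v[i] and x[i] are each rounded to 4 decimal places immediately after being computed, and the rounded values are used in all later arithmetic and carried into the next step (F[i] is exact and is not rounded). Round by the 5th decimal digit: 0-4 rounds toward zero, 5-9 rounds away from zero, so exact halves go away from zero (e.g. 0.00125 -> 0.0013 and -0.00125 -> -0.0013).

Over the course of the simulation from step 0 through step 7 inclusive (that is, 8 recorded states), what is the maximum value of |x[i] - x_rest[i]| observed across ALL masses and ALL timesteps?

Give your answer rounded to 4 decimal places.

Answer: 3.0990

Derivation:
Step 0: x=[4.0000 8.0000 11.0000 11.0000] v=[0.0000 0.0000 0.0000 0.0000]
Step 1: x=[4.2500 7.7500 10.6250 11.7500] v=[0.5000 -0.5000 -0.7500 1.5000]
Step 2: x=[4.6250 7.3438 10.0313 12.9688] v=[0.7500 -0.8125 -1.1875 2.4375]
Step 3: x=[4.9297 6.9297 9.4688 14.2032] v=[0.6094 -0.8282 -1.1250 2.4688]
Step 4: x=[4.9844 6.6504 9.1807 15.0040] v=[0.1094 -0.5587 -0.5762 1.6016]
Step 5: x=[4.7056 6.5871 9.3043 15.0990] v=[-0.5576 -0.1266 0.2471 0.1900]
Step 6: x=[4.1472 6.7328 9.8126 14.4953] v=[-1.1169 0.2913 1.0165 -1.2074]
Step 7: x=[3.4852 7.0020 10.5213 13.4709] v=[-1.3241 0.5384 1.4173 -2.0488]
Max displacement = 3.0990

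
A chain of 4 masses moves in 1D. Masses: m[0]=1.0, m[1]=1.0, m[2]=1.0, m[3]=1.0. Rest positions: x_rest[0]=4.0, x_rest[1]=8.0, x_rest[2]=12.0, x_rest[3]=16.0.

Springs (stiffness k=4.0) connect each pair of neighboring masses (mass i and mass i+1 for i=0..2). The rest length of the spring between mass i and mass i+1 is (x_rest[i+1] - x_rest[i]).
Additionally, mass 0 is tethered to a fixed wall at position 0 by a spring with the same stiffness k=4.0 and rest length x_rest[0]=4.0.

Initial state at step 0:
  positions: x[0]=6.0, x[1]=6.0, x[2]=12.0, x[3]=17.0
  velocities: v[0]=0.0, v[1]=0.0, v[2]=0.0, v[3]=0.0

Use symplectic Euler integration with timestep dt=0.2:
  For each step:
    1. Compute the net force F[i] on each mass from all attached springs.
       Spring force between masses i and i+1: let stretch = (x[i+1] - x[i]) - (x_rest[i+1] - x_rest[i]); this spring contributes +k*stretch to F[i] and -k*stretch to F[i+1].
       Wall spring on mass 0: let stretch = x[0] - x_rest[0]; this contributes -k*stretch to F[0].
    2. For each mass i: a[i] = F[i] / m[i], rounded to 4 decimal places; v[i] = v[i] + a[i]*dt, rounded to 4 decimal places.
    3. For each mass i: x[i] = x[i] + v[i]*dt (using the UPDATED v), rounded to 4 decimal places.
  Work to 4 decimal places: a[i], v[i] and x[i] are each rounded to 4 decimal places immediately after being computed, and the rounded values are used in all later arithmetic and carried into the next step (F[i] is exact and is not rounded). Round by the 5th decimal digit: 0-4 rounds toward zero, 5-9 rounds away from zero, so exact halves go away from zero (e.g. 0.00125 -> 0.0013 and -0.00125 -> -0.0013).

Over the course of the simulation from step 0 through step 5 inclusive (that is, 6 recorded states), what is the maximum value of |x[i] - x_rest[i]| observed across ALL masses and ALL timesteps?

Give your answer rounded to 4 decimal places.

Answer: 2.1516

Derivation:
Step 0: x=[6.0000 6.0000 12.0000 17.0000] v=[0.0000 0.0000 0.0000 0.0000]
Step 1: x=[5.0400 6.9600 11.8400 16.8400] v=[-4.8000 4.8000 -0.8000 -0.8000]
Step 2: x=[3.5808 8.3936 11.6992 16.5200] v=[-7.2960 7.1680 -0.7040 -1.6000]
Step 3: x=[2.3187 9.5860 11.8008 16.0687] v=[-6.3104 5.9622 0.5082 -2.2566]
Step 4: x=[1.8484 9.9700 12.2309 15.5745] v=[-2.3515 1.9202 2.1507 -2.4709]
Step 5: x=[2.3818 9.4163 12.8343 15.1853] v=[2.6671 -2.7684 3.0169 -1.9458]
Max displacement = 2.1516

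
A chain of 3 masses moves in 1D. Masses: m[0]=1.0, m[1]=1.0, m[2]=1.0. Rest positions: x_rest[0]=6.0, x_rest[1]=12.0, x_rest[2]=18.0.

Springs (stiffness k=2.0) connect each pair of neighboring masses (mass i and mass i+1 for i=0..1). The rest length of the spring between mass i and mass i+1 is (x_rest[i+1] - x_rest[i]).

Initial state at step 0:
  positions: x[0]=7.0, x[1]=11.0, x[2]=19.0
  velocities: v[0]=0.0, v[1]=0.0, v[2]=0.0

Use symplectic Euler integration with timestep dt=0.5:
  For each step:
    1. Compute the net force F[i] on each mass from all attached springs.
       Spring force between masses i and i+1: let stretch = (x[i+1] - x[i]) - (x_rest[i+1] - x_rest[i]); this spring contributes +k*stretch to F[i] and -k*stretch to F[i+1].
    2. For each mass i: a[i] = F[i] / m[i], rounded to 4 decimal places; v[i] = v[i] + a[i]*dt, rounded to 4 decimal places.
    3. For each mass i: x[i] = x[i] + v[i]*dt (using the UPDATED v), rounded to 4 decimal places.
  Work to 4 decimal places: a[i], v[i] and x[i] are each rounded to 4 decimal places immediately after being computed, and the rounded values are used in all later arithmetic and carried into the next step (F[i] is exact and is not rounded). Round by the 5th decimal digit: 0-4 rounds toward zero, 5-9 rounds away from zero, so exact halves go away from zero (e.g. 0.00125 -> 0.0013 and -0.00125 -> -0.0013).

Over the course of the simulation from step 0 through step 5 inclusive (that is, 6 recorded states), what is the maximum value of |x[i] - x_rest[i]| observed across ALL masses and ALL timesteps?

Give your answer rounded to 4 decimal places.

Answer: 2.0000

Derivation:
Step 0: x=[7.0000 11.0000 19.0000] v=[0.0000 0.0000 0.0000]
Step 1: x=[6.0000 13.0000 18.0000] v=[-2.0000 4.0000 -2.0000]
Step 2: x=[5.5000 14.0000 17.5000] v=[-1.0000 2.0000 -1.0000]
Step 3: x=[6.2500 12.5000 18.2500] v=[1.5000 -3.0000 1.5000]
Step 4: x=[7.1250 10.7500 19.1250] v=[1.7500 -3.5000 1.7500]
Step 5: x=[6.8125 11.3750 18.8125] v=[-0.6250 1.2500 -0.6250]
Max displacement = 2.0000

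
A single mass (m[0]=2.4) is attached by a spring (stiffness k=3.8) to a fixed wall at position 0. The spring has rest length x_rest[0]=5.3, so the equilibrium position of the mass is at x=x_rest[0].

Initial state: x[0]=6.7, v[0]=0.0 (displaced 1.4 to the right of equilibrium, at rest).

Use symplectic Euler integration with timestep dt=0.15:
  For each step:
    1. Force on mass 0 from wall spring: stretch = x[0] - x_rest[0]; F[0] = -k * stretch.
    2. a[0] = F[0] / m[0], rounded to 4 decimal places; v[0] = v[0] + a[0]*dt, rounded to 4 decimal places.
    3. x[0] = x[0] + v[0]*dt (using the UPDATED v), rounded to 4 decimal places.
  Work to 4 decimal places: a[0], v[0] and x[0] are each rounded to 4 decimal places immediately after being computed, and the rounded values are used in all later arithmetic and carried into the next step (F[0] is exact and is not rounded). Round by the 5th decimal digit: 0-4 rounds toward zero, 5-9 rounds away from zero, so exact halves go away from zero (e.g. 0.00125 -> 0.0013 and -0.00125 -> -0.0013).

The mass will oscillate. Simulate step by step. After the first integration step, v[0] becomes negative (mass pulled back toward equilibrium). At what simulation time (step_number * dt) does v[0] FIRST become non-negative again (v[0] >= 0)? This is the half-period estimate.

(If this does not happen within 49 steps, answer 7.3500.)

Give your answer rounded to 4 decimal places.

Step 0: x=[6.7000] v=[0.0000]
Step 1: x=[6.6501] v=[-0.3325]
Step 2: x=[6.5521] v=[-0.6532]
Step 3: x=[6.4095] v=[-0.9506]
Step 4: x=[6.2274] v=[-1.2141]
Step 5: x=[6.0122] v=[-1.4344]
Step 6: x=[5.7717] v=[-1.6036]
Step 7: x=[5.5144] v=[-1.7156]
Step 8: x=[5.2494] v=[-1.7665]
Step 9: x=[4.9862] v=[-1.7545]
Step 10: x=[4.7342] v=[-1.6800]
Step 11: x=[4.5024] v=[-1.5456]
Step 12: x=[4.2990] v=[-1.3562]
Step 13: x=[4.1312] v=[-1.1185]
Step 14: x=[4.0051] v=[-0.8409]
Step 15: x=[3.9251] v=[-0.5334]
Step 16: x=[3.8941] v=[-0.2069]
Step 17: x=[3.9132] v=[0.1270]
First v>=0 after going negative at step 17, time=2.5500

Answer: 2.5500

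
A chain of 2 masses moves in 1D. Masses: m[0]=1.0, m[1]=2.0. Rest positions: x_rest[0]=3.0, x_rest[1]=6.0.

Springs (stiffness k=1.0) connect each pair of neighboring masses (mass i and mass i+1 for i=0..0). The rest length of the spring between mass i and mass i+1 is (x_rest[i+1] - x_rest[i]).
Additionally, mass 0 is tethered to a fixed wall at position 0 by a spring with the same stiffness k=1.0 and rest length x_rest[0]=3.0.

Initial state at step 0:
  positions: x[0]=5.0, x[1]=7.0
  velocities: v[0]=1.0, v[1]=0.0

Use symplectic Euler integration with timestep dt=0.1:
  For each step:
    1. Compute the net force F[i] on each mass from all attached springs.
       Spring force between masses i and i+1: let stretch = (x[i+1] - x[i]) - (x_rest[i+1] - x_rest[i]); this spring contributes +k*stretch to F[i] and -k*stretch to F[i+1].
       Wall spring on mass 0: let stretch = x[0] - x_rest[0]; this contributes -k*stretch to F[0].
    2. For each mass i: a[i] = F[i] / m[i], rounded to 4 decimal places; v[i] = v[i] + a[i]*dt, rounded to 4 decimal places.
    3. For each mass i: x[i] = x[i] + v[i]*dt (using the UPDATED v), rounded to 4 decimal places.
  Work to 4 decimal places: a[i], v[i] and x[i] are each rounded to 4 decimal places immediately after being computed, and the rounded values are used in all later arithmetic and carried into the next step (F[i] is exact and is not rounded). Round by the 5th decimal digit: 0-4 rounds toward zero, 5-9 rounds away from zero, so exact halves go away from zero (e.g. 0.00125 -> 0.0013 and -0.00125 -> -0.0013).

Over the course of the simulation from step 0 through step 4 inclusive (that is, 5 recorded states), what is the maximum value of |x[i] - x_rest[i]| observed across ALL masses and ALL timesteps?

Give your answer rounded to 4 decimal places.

Answer: 2.1153

Derivation:
Step 0: x=[5.0000 7.0000] v=[1.0000 0.0000]
Step 1: x=[5.0700 7.0050] v=[0.7000 0.0500]
Step 2: x=[5.1087 7.0153] v=[0.3865 0.1033]
Step 3: x=[5.1153 7.0311] v=[0.0663 0.1580]
Step 4: x=[5.0899 7.0523] v=[-0.2537 0.2122]
Max displacement = 2.1153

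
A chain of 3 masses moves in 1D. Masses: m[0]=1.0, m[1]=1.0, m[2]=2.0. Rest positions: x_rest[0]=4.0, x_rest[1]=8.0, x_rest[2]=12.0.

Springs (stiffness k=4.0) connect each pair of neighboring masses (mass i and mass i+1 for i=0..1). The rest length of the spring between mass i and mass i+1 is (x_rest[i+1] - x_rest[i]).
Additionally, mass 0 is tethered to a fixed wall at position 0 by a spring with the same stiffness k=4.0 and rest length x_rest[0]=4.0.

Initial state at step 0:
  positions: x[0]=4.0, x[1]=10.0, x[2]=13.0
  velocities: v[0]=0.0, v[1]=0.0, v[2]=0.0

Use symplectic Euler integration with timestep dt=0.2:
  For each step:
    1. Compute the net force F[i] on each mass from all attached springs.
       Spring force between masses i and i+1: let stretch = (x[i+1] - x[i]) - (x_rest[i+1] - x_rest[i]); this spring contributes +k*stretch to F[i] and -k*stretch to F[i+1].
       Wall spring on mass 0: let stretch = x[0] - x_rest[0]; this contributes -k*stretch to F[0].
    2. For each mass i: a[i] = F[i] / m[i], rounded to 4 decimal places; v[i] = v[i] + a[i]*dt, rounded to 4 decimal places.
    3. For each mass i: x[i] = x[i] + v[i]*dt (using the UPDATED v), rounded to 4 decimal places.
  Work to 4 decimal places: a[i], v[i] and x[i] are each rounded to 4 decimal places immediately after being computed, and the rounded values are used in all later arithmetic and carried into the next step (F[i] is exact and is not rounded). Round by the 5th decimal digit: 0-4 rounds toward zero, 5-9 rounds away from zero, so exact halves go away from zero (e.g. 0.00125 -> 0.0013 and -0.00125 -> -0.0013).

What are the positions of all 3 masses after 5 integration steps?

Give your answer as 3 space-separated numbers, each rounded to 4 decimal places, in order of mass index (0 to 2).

Answer: 4.7143 7.9038 13.1337

Derivation:
Step 0: x=[4.0000 10.0000 13.0000] v=[0.0000 0.0000 0.0000]
Step 1: x=[4.3200 9.5200 13.0800] v=[1.6000 -2.4000 0.4000]
Step 2: x=[4.7808 8.7776 13.1952] v=[2.3040 -3.7120 0.5760]
Step 3: x=[5.1162 8.1025 13.2770] v=[1.6768 -3.3754 0.4090]
Step 4: x=[5.1108 7.7775 13.2648] v=[-0.0271 -1.6248 -0.0608]
Step 5: x=[4.7143 7.9038 13.1337] v=[-1.9824 0.6317 -0.6557]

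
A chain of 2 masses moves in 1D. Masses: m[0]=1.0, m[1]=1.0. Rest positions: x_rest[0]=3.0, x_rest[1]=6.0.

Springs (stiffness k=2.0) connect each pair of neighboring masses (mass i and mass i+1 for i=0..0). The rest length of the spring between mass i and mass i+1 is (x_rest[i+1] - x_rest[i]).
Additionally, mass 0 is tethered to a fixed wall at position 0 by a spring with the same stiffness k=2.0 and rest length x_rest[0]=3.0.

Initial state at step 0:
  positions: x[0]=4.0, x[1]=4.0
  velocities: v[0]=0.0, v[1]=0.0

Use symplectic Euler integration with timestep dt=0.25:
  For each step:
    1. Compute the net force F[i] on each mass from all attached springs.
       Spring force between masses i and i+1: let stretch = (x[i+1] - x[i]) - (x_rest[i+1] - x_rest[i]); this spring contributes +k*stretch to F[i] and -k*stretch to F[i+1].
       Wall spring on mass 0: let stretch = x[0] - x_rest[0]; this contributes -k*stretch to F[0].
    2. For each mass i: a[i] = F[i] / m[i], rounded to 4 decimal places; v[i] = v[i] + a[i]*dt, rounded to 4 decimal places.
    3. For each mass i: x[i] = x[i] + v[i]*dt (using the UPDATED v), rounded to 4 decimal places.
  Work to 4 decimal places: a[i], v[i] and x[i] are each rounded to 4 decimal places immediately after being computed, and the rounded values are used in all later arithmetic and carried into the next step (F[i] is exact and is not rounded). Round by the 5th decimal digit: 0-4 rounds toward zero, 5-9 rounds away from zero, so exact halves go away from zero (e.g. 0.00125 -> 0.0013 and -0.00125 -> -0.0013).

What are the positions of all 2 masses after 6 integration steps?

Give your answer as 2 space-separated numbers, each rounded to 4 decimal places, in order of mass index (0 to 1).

Step 0: x=[4.0000 4.0000] v=[0.0000 0.0000]
Step 1: x=[3.5000 4.3750] v=[-2.0000 1.5000]
Step 2: x=[2.6719 5.0156] v=[-3.3125 2.5625]
Step 3: x=[1.8028 5.7383] v=[-3.4766 2.8907]
Step 4: x=[1.2002 6.3441] v=[-2.4103 2.4230]
Step 5: x=[1.0906 6.6819] v=[-0.4385 1.3511]
Step 6: x=[1.5436 6.6958] v=[1.8119 0.0555]

Answer: 1.5436 6.6958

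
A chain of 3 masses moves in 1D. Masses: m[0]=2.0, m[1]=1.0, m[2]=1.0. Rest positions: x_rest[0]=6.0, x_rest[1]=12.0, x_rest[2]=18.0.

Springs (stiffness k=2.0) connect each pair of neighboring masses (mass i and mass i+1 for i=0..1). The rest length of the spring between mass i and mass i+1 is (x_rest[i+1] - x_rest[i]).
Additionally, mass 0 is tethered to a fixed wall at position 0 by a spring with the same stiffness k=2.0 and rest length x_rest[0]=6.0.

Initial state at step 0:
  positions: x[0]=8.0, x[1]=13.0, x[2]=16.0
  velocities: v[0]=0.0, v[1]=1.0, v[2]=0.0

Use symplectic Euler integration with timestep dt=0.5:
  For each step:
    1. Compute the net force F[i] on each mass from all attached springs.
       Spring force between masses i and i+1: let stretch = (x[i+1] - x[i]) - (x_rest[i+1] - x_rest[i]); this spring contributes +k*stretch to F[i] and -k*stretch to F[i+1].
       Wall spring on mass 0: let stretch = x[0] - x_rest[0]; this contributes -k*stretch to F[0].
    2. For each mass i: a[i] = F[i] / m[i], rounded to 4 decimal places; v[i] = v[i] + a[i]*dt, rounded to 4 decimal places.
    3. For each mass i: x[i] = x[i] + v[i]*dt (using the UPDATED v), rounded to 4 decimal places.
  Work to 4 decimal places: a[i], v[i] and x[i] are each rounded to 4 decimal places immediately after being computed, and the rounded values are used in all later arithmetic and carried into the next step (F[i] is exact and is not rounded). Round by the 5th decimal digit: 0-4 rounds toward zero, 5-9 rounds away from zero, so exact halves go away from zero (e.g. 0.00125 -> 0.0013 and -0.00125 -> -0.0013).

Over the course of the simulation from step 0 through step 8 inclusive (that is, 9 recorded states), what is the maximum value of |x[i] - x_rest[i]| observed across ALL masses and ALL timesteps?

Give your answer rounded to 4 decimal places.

Step 0: x=[8.0000 13.0000 16.0000] v=[0.0000 1.0000 0.0000]
Step 1: x=[7.2500 12.5000 17.5000] v=[-1.5000 -1.0000 3.0000]
Step 2: x=[6.0000 11.8750 19.5000] v=[-2.5000 -1.2500 4.0000]
Step 3: x=[4.7188 12.1250 20.6875] v=[-2.5625 0.5000 2.3750]
Step 4: x=[4.1094 12.9532 20.5938] v=[-1.2188 1.6563 -0.1875]
Step 5: x=[4.6836 13.1798 19.6798] v=[1.1484 0.4531 -1.8281]
Step 6: x=[6.2110 12.4083 18.5158] v=[3.0547 -1.5431 -2.3281]
Step 7: x=[7.7350 11.5919 17.2980] v=[3.0479 -1.6329 -2.4356]
Step 8: x=[8.2895 11.7001 16.2272] v=[1.1089 0.2163 -2.1417]
Max displacement = 2.6875

Answer: 2.6875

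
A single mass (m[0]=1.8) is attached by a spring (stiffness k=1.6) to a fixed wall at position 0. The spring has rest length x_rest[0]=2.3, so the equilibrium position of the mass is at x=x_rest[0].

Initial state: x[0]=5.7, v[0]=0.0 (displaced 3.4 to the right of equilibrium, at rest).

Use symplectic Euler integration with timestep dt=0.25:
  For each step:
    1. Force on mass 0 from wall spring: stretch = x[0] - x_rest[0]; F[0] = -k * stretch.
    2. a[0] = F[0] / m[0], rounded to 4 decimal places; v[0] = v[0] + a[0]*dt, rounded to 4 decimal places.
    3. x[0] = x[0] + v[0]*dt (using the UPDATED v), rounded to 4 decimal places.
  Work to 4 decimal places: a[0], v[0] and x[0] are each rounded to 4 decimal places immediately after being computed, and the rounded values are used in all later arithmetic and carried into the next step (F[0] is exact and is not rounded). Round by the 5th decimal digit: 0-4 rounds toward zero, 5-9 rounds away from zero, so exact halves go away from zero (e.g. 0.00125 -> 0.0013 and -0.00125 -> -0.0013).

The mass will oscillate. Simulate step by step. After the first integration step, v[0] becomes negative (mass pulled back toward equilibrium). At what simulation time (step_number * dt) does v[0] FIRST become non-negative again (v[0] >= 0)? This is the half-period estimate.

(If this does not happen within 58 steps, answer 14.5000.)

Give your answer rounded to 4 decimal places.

Step 0: x=[5.7000] v=[0.0000]
Step 1: x=[5.5111] v=[-0.7556]
Step 2: x=[5.1438] v=[-1.4692]
Step 3: x=[4.6185] v=[-2.1012]
Step 4: x=[3.9644] v=[-2.6164]
Step 5: x=[3.2178] v=[-2.9863]
Step 6: x=[2.4202] v=[-3.1903]
Step 7: x=[1.6160] v=[-3.2170]
Step 8: x=[0.8498] v=[-3.0650]
Step 9: x=[0.1641] v=[-2.7427]
Step 10: x=[-0.4029] v=[-2.2681]
Step 11: x=[-0.8198] v=[-1.6675]
Step 12: x=[-1.0634] v=[-0.9742]
Step 13: x=[-1.1201] v=[-0.2268]
Step 14: x=[-0.9868] v=[0.5332]
First v>=0 after going negative at step 14, time=3.5000

Answer: 3.5000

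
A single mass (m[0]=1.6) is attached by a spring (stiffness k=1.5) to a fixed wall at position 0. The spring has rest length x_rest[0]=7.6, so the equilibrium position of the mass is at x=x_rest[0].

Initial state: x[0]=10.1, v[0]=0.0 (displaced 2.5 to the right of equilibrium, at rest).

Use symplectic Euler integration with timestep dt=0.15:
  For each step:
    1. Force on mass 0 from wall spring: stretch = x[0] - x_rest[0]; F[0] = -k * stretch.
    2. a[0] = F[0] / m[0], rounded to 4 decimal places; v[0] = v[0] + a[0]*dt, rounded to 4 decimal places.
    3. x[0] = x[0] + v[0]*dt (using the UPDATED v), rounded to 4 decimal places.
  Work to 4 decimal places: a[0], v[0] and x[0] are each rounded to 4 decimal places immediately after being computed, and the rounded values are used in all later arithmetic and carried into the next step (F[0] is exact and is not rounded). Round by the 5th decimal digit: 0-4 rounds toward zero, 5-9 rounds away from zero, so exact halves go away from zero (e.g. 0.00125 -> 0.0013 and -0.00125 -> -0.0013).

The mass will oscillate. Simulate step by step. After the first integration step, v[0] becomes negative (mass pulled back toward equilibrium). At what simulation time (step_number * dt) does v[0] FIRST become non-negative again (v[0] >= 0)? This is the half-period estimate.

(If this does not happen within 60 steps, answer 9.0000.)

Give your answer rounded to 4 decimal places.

Step 0: x=[10.1000] v=[0.0000]
Step 1: x=[10.0473] v=[-0.3516]
Step 2: x=[9.9429] v=[-0.6957]
Step 3: x=[9.7891] v=[-1.0252]
Step 4: x=[9.5892] v=[-1.3330]
Step 5: x=[9.3473] v=[-1.6127]
Step 6: x=[9.0685] v=[-1.8584]
Step 7: x=[8.7588] v=[-2.0649]
Step 8: x=[8.4246] v=[-2.2279]
Step 9: x=[8.0730] v=[-2.3439]
Step 10: x=[7.7114] v=[-2.4104]
Step 11: x=[7.3475] v=[-2.4261]
Step 12: x=[6.9889] v=[-2.3906]
Step 13: x=[6.6432] v=[-2.3047]
Step 14: x=[6.3177] v=[-2.1702]
Step 15: x=[6.0192] v=[-1.9899]
Step 16: x=[5.7541] v=[-1.7676]
Step 17: x=[5.5279] v=[-1.5080]
Step 18: x=[5.3454] v=[-1.2166]
Step 19: x=[5.2105] v=[-0.8995]
Step 20: x=[5.1260] v=[-0.5635]
Step 21: x=[5.0937] v=[-0.2156]
Step 22: x=[5.1142] v=[0.1369]
First v>=0 after going negative at step 22, time=3.3000

Answer: 3.3000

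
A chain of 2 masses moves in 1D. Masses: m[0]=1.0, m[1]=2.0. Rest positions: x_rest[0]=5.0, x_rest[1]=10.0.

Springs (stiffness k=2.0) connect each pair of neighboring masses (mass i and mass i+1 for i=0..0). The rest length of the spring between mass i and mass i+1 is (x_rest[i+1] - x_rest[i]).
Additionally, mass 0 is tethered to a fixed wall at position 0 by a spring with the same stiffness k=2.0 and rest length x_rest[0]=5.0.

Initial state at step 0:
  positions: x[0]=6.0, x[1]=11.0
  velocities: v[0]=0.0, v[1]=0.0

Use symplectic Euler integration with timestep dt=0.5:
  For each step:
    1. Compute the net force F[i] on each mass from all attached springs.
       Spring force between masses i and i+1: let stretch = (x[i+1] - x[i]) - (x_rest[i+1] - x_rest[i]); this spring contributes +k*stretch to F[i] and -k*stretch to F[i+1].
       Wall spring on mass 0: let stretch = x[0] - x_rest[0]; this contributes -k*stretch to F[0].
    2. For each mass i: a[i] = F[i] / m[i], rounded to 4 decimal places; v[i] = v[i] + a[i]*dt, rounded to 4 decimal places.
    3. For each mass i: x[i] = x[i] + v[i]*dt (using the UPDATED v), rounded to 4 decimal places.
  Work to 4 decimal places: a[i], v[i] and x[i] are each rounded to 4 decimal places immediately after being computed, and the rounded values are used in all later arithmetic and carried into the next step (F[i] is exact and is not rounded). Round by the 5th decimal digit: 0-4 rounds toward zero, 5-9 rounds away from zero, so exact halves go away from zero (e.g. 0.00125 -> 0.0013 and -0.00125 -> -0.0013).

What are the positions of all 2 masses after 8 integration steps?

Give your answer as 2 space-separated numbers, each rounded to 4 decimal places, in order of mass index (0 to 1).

Answer: 3.9580 9.0575

Derivation:
Step 0: x=[6.0000 11.0000] v=[0.0000 0.0000]
Step 1: x=[5.5000 11.0000] v=[-1.0000 0.0000]
Step 2: x=[5.0000 10.8750] v=[-1.0000 -0.2500]
Step 3: x=[4.9375 10.5313] v=[-0.1250 -0.6875]
Step 4: x=[5.2032 10.0391] v=[0.5313 -0.9844]
Step 5: x=[5.2852 9.5879] v=[0.1640 -0.9024]
Step 6: x=[4.8760 9.3110] v=[-0.8185 -0.5538]
Step 7: x=[4.2463 9.1754] v=[-1.2595 -0.2713]
Step 8: x=[3.9580 9.0575] v=[-0.5767 -0.2359]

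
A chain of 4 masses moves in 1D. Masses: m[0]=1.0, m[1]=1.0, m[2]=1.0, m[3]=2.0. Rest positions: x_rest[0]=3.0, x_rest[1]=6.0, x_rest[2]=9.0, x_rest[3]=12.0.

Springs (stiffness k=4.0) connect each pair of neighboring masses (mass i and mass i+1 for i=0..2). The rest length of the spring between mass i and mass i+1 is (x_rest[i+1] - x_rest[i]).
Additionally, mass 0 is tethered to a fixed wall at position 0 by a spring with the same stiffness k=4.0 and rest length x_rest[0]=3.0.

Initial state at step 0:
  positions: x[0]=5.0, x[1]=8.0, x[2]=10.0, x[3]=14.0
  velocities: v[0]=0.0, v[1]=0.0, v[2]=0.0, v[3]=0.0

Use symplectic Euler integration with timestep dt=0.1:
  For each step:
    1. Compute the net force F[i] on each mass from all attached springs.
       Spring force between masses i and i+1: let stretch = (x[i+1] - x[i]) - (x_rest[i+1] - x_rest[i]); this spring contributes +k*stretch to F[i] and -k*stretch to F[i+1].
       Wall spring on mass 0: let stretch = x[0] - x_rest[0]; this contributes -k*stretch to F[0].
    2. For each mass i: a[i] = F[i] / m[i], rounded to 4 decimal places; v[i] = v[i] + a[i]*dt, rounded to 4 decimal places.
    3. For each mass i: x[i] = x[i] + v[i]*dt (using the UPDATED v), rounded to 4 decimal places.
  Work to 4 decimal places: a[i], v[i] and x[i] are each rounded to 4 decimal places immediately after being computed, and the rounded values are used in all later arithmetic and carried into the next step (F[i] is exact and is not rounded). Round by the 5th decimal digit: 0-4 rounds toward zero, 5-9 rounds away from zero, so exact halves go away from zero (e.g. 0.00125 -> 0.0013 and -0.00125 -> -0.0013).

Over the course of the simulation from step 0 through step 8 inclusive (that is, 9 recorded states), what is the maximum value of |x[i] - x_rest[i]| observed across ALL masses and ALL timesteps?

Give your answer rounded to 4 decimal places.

Step 0: x=[5.0000 8.0000 10.0000 14.0000] v=[0.0000 0.0000 0.0000 0.0000]
Step 1: x=[4.9200 7.9600 10.0800 13.9800] v=[-0.8000 -0.4000 0.8000 -0.2000]
Step 2: x=[4.7648 7.8832 10.2312 13.9420] v=[-1.5520 -0.7680 1.5120 -0.3800]
Step 3: x=[4.5437 7.7756 10.4369 13.8898] v=[-2.2106 -1.0762 2.0571 -0.5222]
Step 4: x=[4.2702 7.6452 10.6743 13.8285] v=[-2.7353 -1.3044 2.3737 -0.6128]
Step 5: x=[3.9609 7.5009 10.9167 13.7641] v=[-3.0934 -1.4428 2.4237 -0.6436]
Step 6: x=[3.6347 7.3517 11.1363 13.7028] v=[-3.2618 -1.4925 2.1963 -0.6131]
Step 7: x=[3.3118 7.2052 11.3072 13.6502] v=[-3.2289 -1.4655 1.7091 -0.5264]
Step 8: x=[3.0122 7.0670 11.4078 13.6107] v=[-2.9963 -1.3821 1.0055 -0.3950]
Max displacement = 2.4078

Answer: 2.4078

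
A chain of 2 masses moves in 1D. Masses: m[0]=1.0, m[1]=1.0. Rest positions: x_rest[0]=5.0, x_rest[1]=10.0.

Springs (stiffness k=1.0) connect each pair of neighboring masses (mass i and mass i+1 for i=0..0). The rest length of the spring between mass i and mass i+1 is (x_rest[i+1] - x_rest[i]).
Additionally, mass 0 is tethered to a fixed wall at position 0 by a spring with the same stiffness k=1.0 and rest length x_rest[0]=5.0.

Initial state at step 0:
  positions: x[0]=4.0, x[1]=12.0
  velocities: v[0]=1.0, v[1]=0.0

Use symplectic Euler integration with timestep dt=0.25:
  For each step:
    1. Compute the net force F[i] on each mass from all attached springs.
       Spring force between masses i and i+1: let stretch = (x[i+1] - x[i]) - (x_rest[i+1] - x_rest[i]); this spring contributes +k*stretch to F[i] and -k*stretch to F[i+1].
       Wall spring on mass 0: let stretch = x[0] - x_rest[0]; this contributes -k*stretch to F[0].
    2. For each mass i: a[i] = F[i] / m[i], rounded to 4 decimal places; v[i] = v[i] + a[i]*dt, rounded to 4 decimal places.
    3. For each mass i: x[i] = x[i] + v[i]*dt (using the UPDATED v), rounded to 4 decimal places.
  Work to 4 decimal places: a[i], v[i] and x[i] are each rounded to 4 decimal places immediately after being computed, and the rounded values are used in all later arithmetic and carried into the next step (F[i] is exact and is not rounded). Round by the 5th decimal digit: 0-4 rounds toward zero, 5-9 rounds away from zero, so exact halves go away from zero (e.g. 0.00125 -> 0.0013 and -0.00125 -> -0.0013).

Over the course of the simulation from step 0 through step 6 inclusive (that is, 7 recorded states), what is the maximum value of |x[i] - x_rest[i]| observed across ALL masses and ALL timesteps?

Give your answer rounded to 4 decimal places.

Answer: 2.4392

Derivation:
Step 0: x=[4.0000 12.0000] v=[1.0000 0.0000]
Step 1: x=[4.5000 11.8125] v=[2.0000 -0.7500]
Step 2: x=[5.1758 11.4805] v=[2.7031 -1.3281]
Step 3: x=[5.9221 11.0669] v=[2.9853 -1.6543]
Step 4: x=[6.6199 10.6443] v=[2.7910 -1.6905]
Step 5: x=[7.1554 10.2827] v=[2.1421 -1.4466]
Step 6: x=[7.4392 10.0381] v=[1.1351 -0.9784]
Max displacement = 2.4392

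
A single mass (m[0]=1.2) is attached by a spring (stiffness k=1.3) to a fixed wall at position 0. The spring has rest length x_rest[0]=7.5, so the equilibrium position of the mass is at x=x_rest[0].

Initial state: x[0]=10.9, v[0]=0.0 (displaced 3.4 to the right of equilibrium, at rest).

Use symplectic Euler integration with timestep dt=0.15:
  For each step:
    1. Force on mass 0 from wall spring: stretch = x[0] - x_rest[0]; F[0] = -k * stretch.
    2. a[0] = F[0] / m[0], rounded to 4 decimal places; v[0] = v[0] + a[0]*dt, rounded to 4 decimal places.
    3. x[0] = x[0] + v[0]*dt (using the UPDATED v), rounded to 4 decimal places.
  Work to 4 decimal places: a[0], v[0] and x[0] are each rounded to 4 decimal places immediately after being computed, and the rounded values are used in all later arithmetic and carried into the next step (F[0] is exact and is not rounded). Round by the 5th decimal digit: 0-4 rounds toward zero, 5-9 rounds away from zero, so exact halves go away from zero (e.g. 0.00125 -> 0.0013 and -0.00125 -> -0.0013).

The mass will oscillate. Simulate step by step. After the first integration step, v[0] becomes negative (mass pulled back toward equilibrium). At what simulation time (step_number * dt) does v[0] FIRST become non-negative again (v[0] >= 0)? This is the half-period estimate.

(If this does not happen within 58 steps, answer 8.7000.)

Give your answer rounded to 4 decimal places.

Step 0: x=[10.9000] v=[0.0000]
Step 1: x=[10.8171] v=[-0.5525]
Step 2: x=[10.6534] v=[-1.0915]
Step 3: x=[10.4128] v=[-1.6039]
Step 4: x=[10.1012] v=[-2.0772]
Step 5: x=[9.7262] v=[-2.4999]
Step 6: x=[9.2969] v=[-2.8617]
Step 7: x=[8.8238] v=[-3.1537]
Step 8: x=[8.3185] v=[-3.3688]
Step 9: x=[7.7932] v=[-3.5018]
Step 10: x=[7.2608] v=[-3.5494]
Step 11: x=[6.7342] v=[-3.5105]
Step 12: x=[6.2263] v=[-3.3861]
Step 13: x=[5.7494] v=[-3.1791]
Step 14: x=[5.3152] v=[-2.8946]
Step 15: x=[4.9343] v=[-2.5396]
Step 16: x=[4.6159] v=[-2.1227]
Step 17: x=[4.3678] v=[-1.6540]
Step 18: x=[4.1961] v=[-1.1450]
Step 19: x=[4.1049] v=[-0.6081]
Step 20: x=[4.0964] v=[-0.0564]
Step 21: x=[4.1709] v=[0.4967]
First v>=0 after going negative at step 21, time=3.1500

Answer: 3.1500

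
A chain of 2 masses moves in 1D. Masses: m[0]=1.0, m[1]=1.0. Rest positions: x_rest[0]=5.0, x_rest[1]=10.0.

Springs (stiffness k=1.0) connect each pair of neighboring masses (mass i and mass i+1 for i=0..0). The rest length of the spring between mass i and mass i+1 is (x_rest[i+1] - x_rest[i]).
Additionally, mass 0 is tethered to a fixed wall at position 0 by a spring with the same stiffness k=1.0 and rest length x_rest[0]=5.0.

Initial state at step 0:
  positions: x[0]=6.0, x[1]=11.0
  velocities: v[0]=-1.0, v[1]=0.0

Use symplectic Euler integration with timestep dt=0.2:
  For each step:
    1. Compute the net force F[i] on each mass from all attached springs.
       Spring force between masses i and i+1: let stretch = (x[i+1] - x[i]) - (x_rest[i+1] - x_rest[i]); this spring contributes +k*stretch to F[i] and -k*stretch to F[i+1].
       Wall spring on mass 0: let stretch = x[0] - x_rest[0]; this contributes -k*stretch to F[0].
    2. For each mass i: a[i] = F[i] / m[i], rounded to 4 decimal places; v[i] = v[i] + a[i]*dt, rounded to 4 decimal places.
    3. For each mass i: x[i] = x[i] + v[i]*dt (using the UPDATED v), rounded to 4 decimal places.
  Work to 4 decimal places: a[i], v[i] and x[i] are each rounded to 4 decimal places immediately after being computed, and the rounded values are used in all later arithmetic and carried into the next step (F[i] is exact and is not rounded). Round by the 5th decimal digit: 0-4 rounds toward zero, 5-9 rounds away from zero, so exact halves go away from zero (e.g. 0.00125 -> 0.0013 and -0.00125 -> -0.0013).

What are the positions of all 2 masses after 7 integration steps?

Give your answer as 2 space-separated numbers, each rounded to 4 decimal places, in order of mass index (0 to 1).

Answer: 4.5347 10.4968

Derivation:
Step 0: x=[6.0000 11.0000] v=[-1.0000 0.0000]
Step 1: x=[5.7600 11.0000] v=[-1.2000 0.0000]
Step 2: x=[5.4992 10.9904] v=[-1.3040 -0.0480]
Step 3: x=[5.2381 10.9612] v=[-1.3056 -0.1462]
Step 4: x=[4.9964 10.9030] v=[-1.2086 -0.2908]
Step 5: x=[4.7911 10.8086] v=[-1.0266 -0.4721]
Step 6: x=[4.6348 10.6735] v=[-0.7813 -0.6756]
Step 7: x=[4.5347 10.4968] v=[-0.5005 -0.8833]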